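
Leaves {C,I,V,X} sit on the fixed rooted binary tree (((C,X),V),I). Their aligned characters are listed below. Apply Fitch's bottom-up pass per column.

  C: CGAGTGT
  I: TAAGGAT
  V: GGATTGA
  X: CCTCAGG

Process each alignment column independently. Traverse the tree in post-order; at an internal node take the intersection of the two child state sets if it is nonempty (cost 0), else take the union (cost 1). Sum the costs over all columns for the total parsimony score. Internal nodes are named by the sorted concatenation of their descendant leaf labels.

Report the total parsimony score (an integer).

site 0, node CX: C={C} ∩ X={C} → {C} (+0)
site 0, node CVX: CX={C} ∪ V={G} → {C,G} (+1)
site 0, node CIVX: CVX={C,G} ∪ I={T} → {C,G,T} (+1)
site 1, node CX: C={G} ∪ X={C} → {C,G} (+1)
site 1, node CVX: CX={C,G} ∩ V={G} → {G} (+0)
site 1, node CIVX: CVX={G} ∪ I={A} → {A,G} (+1)
site 2, node CX: C={A} ∪ X={T} → {A,T} (+1)
site 2, node CVX: CX={A,T} ∩ V={A} → {A} (+0)
site 2, node CIVX: CVX={A} ∩ I={A} → {A} (+0)
site 3, node CX: C={G} ∪ X={C} → {C,G} (+1)
site 3, node CVX: CX={C,G} ∪ V={T} → {C,G,T} (+1)
site 3, node CIVX: CVX={C,G,T} ∩ I={G} → {G} (+0)
site 4, node CX: C={T} ∪ X={A} → {A,T} (+1)
site 4, node CVX: CX={A,T} ∩ V={T} → {T} (+0)
site 4, node CIVX: CVX={T} ∪ I={G} → {G,T} (+1)
site 5, node CX: C={G} ∩ X={G} → {G} (+0)
site 5, node CVX: CX={G} ∩ V={G} → {G} (+0)
site 5, node CIVX: CVX={G} ∪ I={A} → {A,G} (+1)
site 6, node CX: C={T} ∪ X={G} → {G,T} (+1)
site 6, node CVX: CX={G,T} ∪ V={A} → {A,G,T} (+1)
site 6, node CIVX: CVX={A,G,T} ∩ I={T} → {T} (+0)
per-site changes: [2, 2, 1, 2, 2, 1, 2]; total = 12

12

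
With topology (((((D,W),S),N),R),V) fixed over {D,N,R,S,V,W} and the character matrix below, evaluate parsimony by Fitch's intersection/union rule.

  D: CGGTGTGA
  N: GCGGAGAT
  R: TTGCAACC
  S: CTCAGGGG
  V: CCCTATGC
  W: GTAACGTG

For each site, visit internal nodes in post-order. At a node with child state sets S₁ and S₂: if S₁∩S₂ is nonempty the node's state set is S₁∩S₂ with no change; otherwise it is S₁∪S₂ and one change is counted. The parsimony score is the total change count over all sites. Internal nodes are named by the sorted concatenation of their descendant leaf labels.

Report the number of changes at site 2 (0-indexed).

3

DW@0: {C} ∪ {G} = {C,G} (union, +1)
DSW@0: {C,G} ∩ {C} = {C} (intersection, +0)
DNSW@0: {C} ∪ {G} = {C,G} (union, +1)
DNRSW@0: {C,G} ∪ {T} = {C,G,T} (union, +1)
DNRSVW@0: {C,G,T} ∩ {C} = {C} (intersection, +0)
DW@1: {G} ∪ {T} = {G,T} (union, +1)
DSW@1: {G,T} ∩ {T} = {T} (intersection, +0)
DNSW@1: {T} ∪ {C} = {C,T} (union, +1)
DNRSW@1: {C,T} ∩ {T} = {T} (intersection, +0)
DNRSVW@1: {T} ∪ {C} = {C,T} (union, +1)
DW@2: {G} ∪ {A} = {A,G} (union, +1)
DSW@2: {A,G} ∪ {C} = {A,C,G} (union, +1)
DNSW@2: {A,C,G} ∩ {G} = {G} (intersection, +0)
DNRSW@2: {G} ∩ {G} = {G} (intersection, +0)
DNRSVW@2: {G} ∪ {C} = {C,G} (union, +1)
DW@3: {T} ∪ {A} = {A,T} (union, +1)
DSW@3: {A,T} ∩ {A} = {A} (intersection, +0)
DNSW@3: {A} ∪ {G} = {A,G} (union, +1)
DNRSW@3: {A,G} ∪ {C} = {A,C,G} (union, +1)
DNRSVW@3: {A,C,G} ∪ {T} = {A,C,G,T} (union, +1)
DW@4: {G} ∪ {C} = {C,G} (union, +1)
DSW@4: {C,G} ∩ {G} = {G} (intersection, +0)
DNSW@4: {G} ∪ {A} = {A,G} (union, +1)
DNRSW@4: {A,G} ∩ {A} = {A} (intersection, +0)
DNRSVW@4: {A} ∩ {A} = {A} (intersection, +0)
DW@5: {T} ∪ {G} = {G,T} (union, +1)
DSW@5: {G,T} ∩ {G} = {G} (intersection, +0)
DNSW@5: {G} ∩ {G} = {G} (intersection, +0)
DNRSW@5: {G} ∪ {A} = {A,G} (union, +1)
DNRSVW@5: {A,G} ∪ {T} = {A,G,T} (union, +1)
DW@6: {G} ∪ {T} = {G,T} (union, +1)
DSW@6: {G,T} ∩ {G} = {G} (intersection, +0)
DNSW@6: {G} ∪ {A} = {A,G} (union, +1)
DNRSW@6: {A,G} ∪ {C} = {A,C,G} (union, +1)
DNRSVW@6: {A,C,G} ∩ {G} = {G} (intersection, +0)
DW@7: {A} ∪ {G} = {A,G} (union, +1)
DSW@7: {A,G} ∩ {G} = {G} (intersection, +0)
DNSW@7: {G} ∪ {T} = {G,T} (union, +1)
DNRSW@7: {G,T} ∪ {C} = {C,G,T} (union, +1)
DNRSVW@7: {C,G,T} ∩ {C} = {C} (intersection, +0)
per-site changes: [3, 3, 3, 4, 2, 3, 3, 3]; total = 24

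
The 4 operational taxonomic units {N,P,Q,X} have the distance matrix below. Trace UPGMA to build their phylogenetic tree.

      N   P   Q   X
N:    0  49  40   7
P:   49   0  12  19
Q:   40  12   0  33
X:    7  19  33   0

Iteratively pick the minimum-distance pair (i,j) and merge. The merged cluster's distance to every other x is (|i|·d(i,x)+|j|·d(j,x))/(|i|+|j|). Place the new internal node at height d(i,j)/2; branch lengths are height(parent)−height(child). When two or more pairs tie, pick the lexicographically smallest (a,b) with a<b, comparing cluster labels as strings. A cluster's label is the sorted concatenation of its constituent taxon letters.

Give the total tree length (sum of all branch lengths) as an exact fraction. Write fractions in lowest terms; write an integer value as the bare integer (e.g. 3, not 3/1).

step 1: merge (N,X) at d=7; branch lengths N→7/2, X→7/2; new cluster NX
  updated: d(NX,P)=34, d(NX,Q)=73/2
step 2: merge (P,Q) at d=12; branch lengths P→6, Q→6; new cluster PQ
  updated: d(NX,PQ)=141/4
step 3: merge (NX,PQ) at d=141/4; branch lengths NX→113/8, PQ→93/8; new cluster NPQX
final tree: ((N:7/2,X:7/2):113/8,(P:6,Q:6):93/8)
total length: 179/4

179/4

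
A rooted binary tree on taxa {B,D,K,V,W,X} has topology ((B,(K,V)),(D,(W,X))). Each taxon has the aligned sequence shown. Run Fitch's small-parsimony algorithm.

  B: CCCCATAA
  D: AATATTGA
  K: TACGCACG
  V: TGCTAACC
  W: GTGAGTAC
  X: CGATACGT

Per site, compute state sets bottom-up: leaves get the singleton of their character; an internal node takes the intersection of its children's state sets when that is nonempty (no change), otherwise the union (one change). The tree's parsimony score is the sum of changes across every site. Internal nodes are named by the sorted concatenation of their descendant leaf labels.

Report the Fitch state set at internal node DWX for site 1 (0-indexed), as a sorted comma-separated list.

A,G,T

site 0, node KV: K={T} ∩ V={T} → {T} (+0)
site 0, node BKV: B={C} ∪ KV={T} → {C,T} (+1)
site 0, node WX: W={G} ∪ X={C} → {C,G} (+1)
site 0, node DWX: D={A} ∪ WX={C,G} → {A,C,G} (+1)
site 0, node BDKVWX: BKV={C,T} ∩ DWX={A,C,G} → {C} (+0)
site 1, node KV: K={A} ∪ V={G} → {A,G} (+1)
site 1, node BKV: B={C} ∪ KV={A,G} → {A,C,G} (+1)
site 1, node WX: W={T} ∪ X={G} → {G,T} (+1)
site 1, node DWX: D={A} ∪ WX={G,T} → {A,G,T} (+1)
site 1, node BDKVWX: BKV={A,C,G} ∩ DWX={A,G,T} → {A,G} (+0)
site 2, node KV: K={C} ∩ V={C} → {C} (+0)
site 2, node BKV: B={C} ∩ KV={C} → {C} (+0)
site 2, node WX: W={G} ∪ X={A} → {A,G} (+1)
site 2, node DWX: D={T} ∪ WX={A,G} → {A,G,T} (+1)
site 2, node BDKVWX: BKV={C} ∪ DWX={A,G,T} → {A,C,G,T} (+1)
site 3, node KV: K={G} ∪ V={T} → {G,T} (+1)
site 3, node BKV: B={C} ∪ KV={G,T} → {C,G,T} (+1)
site 3, node WX: W={A} ∪ X={T} → {A,T} (+1)
site 3, node DWX: D={A} ∩ WX={A,T} → {A} (+0)
site 3, node BDKVWX: BKV={C,G,T} ∪ DWX={A} → {A,C,G,T} (+1)
site 4, node KV: K={C} ∪ V={A} → {A,C} (+1)
site 4, node BKV: B={A} ∩ KV={A,C} → {A} (+0)
site 4, node WX: W={G} ∪ X={A} → {A,G} (+1)
site 4, node DWX: D={T} ∪ WX={A,G} → {A,G,T} (+1)
site 4, node BDKVWX: BKV={A} ∩ DWX={A,G,T} → {A} (+0)
site 5, node KV: K={A} ∩ V={A} → {A} (+0)
site 5, node BKV: B={T} ∪ KV={A} → {A,T} (+1)
site 5, node WX: W={T} ∪ X={C} → {C,T} (+1)
site 5, node DWX: D={T} ∩ WX={C,T} → {T} (+0)
site 5, node BDKVWX: BKV={A,T} ∩ DWX={T} → {T} (+0)
site 6, node KV: K={C} ∩ V={C} → {C} (+0)
site 6, node BKV: B={A} ∪ KV={C} → {A,C} (+1)
site 6, node WX: W={A} ∪ X={G} → {A,G} (+1)
site 6, node DWX: D={G} ∩ WX={A,G} → {G} (+0)
site 6, node BDKVWX: BKV={A,C} ∪ DWX={G} → {A,C,G} (+1)
site 7, node KV: K={G} ∪ V={C} → {C,G} (+1)
site 7, node BKV: B={A} ∪ KV={C,G} → {A,C,G} (+1)
site 7, node WX: W={C} ∪ X={T} → {C,T} (+1)
site 7, node DWX: D={A} ∪ WX={C,T} → {A,C,T} (+1)
site 7, node BDKVWX: BKV={A,C,G} ∩ DWX={A,C,T} → {A,C} (+0)
per-site changes: [3, 4, 3, 4, 3, 2, 3, 4]; total = 26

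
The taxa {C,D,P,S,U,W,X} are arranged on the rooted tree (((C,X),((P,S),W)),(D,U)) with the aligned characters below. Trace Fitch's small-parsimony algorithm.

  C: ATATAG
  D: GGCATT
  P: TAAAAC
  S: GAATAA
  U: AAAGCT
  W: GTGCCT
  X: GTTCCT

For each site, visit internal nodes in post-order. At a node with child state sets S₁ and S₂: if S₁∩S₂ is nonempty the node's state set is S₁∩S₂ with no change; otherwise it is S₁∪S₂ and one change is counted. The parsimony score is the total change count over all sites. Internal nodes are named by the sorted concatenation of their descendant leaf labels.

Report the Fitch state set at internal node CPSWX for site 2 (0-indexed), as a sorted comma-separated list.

site 0, node CX: C={A} ∪ X={G} → {A,G} (+1)
site 0, node PS: P={T} ∪ S={G} → {G,T} (+1)
site 0, node PSW: PS={G,T} ∩ W={G} → {G} (+0)
site 0, node CPSWX: CX={A,G} ∩ PSW={G} → {G} (+0)
site 0, node DU: D={G} ∪ U={A} → {A,G} (+1)
site 0, node CDPSUWX: CPSWX={G} ∩ DU={A,G} → {G} (+0)
site 1, node CX: C={T} ∩ X={T} → {T} (+0)
site 1, node PS: P={A} ∩ S={A} → {A} (+0)
site 1, node PSW: PS={A} ∪ W={T} → {A,T} (+1)
site 1, node CPSWX: CX={T} ∩ PSW={A,T} → {T} (+0)
site 1, node DU: D={G} ∪ U={A} → {A,G} (+1)
site 1, node CDPSUWX: CPSWX={T} ∪ DU={A,G} → {A,G,T} (+1)
site 2, node CX: C={A} ∪ X={T} → {A,T} (+1)
site 2, node PS: P={A} ∩ S={A} → {A} (+0)
site 2, node PSW: PS={A} ∪ W={G} → {A,G} (+1)
site 2, node CPSWX: CX={A,T} ∩ PSW={A,G} → {A} (+0)
site 2, node DU: D={C} ∪ U={A} → {A,C} (+1)
site 2, node CDPSUWX: CPSWX={A} ∩ DU={A,C} → {A} (+0)
site 3, node CX: C={T} ∪ X={C} → {C,T} (+1)
site 3, node PS: P={A} ∪ S={T} → {A,T} (+1)
site 3, node PSW: PS={A,T} ∪ W={C} → {A,C,T} (+1)
site 3, node CPSWX: CX={C,T} ∩ PSW={A,C,T} → {C,T} (+0)
site 3, node DU: D={A} ∪ U={G} → {A,G} (+1)
site 3, node CDPSUWX: CPSWX={C,T} ∪ DU={A,G} → {A,C,G,T} (+1)
site 4, node CX: C={A} ∪ X={C} → {A,C} (+1)
site 4, node PS: P={A} ∩ S={A} → {A} (+0)
site 4, node PSW: PS={A} ∪ W={C} → {A,C} (+1)
site 4, node CPSWX: CX={A,C} ∩ PSW={A,C} → {A,C} (+0)
site 4, node DU: D={T} ∪ U={C} → {C,T} (+1)
site 4, node CDPSUWX: CPSWX={A,C} ∩ DU={C,T} → {C} (+0)
site 5, node CX: C={G} ∪ X={T} → {G,T} (+1)
site 5, node PS: P={C} ∪ S={A} → {A,C} (+1)
site 5, node PSW: PS={A,C} ∪ W={T} → {A,C,T} (+1)
site 5, node CPSWX: CX={G,T} ∩ PSW={A,C,T} → {T} (+0)
site 5, node DU: D={T} ∩ U={T} → {T} (+0)
site 5, node CDPSUWX: CPSWX={T} ∩ DU={T} → {T} (+0)
per-site changes: [3, 3, 3, 5, 3, 3]; total = 20

A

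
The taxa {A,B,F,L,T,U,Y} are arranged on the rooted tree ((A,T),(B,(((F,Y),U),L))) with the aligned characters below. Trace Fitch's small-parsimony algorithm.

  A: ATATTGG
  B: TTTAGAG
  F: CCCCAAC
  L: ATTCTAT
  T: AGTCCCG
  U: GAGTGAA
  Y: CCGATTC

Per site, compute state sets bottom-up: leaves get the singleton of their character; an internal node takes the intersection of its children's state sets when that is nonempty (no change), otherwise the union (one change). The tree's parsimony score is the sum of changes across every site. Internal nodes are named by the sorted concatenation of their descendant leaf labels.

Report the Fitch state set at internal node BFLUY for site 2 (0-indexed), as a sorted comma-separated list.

site 0, node AT: A={A} ∩ T={A} → {A} (+0)
site 0, node FY: F={C} ∩ Y={C} → {C} (+0)
site 0, node FUY: FY={C} ∪ U={G} → {C,G} (+1)
site 0, node FLUY: FUY={C,G} ∪ L={A} → {A,C,G} (+1)
site 0, node BFLUY: B={T} ∪ FLUY={A,C,G} → {A,C,G,T} (+1)
site 0, node ABFLTUY: AT={A} ∩ BFLUY={A,C,G,T} → {A} (+0)
site 1, node AT: A={T} ∪ T={G} → {G,T} (+1)
site 1, node FY: F={C} ∩ Y={C} → {C} (+0)
site 1, node FUY: FY={C} ∪ U={A} → {A,C} (+1)
site 1, node FLUY: FUY={A,C} ∪ L={T} → {A,C,T} (+1)
site 1, node BFLUY: B={T} ∩ FLUY={A,C,T} → {T} (+0)
site 1, node ABFLTUY: AT={G,T} ∩ BFLUY={T} → {T} (+0)
site 2, node AT: A={A} ∪ T={T} → {A,T} (+1)
site 2, node FY: F={C} ∪ Y={G} → {C,G} (+1)
site 2, node FUY: FY={C,G} ∩ U={G} → {G} (+0)
site 2, node FLUY: FUY={G} ∪ L={T} → {G,T} (+1)
site 2, node BFLUY: B={T} ∩ FLUY={G,T} → {T} (+0)
site 2, node ABFLTUY: AT={A,T} ∩ BFLUY={T} → {T} (+0)
site 3, node AT: A={T} ∪ T={C} → {C,T} (+1)
site 3, node FY: F={C} ∪ Y={A} → {A,C} (+1)
site 3, node FUY: FY={A,C} ∪ U={T} → {A,C,T} (+1)
site 3, node FLUY: FUY={A,C,T} ∩ L={C} → {C} (+0)
site 3, node BFLUY: B={A} ∪ FLUY={C} → {A,C} (+1)
site 3, node ABFLTUY: AT={C,T} ∩ BFLUY={A,C} → {C} (+0)
site 4, node AT: A={T} ∪ T={C} → {C,T} (+1)
site 4, node FY: F={A} ∪ Y={T} → {A,T} (+1)
site 4, node FUY: FY={A,T} ∪ U={G} → {A,G,T} (+1)
site 4, node FLUY: FUY={A,G,T} ∩ L={T} → {T} (+0)
site 4, node BFLUY: B={G} ∪ FLUY={T} → {G,T} (+1)
site 4, node ABFLTUY: AT={C,T} ∩ BFLUY={G,T} → {T} (+0)
site 5, node AT: A={G} ∪ T={C} → {C,G} (+1)
site 5, node FY: F={A} ∪ Y={T} → {A,T} (+1)
site 5, node FUY: FY={A,T} ∩ U={A} → {A} (+0)
site 5, node FLUY: FUY={A} ∩ L={A} → {A} (+0)
site 5, node BFLUY: B={A} ∩ FLUY={A} → {A} (+0)
site 5, node ABFLTUY: AT={C,G} ∪ BFLUY={A} → {A,C,G} (+1)
site 6, node AT: A={G} ∩ T={G} → {G} (+0)
site 6, node FY: F={C} ∩ Y={C} → {C} (+0)
site 6, node FUY: FY={C} ∪ U={A} → {A,C} (+1)
site 6, node FLUY: FUY={A,C} ∪ L={T} → {A,C,T} (+1)
site 6, node BFLUY: B={G} ∪ FLUY={A,C,T} → {A,C,G,T} (+1)
site 6, node ABFLTUY: AT={G} ∩ BFLUY={A,C,G,T} → {G} (+0)
per-site changes: [3, 3, 3, 4, 4, 3, 3]; total = 23

T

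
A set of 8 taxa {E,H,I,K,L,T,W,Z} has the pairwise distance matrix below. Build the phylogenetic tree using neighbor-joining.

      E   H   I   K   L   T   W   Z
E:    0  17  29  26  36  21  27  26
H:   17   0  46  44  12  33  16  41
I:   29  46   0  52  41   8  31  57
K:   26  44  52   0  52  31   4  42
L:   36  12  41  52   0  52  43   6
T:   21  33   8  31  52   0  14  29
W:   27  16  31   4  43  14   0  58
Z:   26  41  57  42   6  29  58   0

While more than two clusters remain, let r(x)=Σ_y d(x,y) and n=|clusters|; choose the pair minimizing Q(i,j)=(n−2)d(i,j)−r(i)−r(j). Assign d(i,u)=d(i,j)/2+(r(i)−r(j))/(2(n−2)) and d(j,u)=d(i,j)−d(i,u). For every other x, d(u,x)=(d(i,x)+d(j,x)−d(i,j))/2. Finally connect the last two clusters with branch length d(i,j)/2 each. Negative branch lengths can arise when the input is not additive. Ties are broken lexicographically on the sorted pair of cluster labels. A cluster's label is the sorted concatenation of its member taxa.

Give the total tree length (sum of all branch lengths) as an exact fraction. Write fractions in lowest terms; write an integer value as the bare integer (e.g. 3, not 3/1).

167/2

step 1: merge (L,Z) at d=6, Q=-465; branch lengths L→19/12, Z→53/12; new cluster LZ
  updated: d(E,LZ)=28, d(H,LZ)=47/2, d(I,LZ)=46, d(K,LZ)=44, d(LZ,T)=75/2, d(LZ,W)=95/2
step 2: merge (K,W) at d=4, Q=-641/2; branch lengths K→163/20, W→-83/20; new cluster KW
  updated: d(E,KW)=49/2, d(H,KW)=28, d(I,KW)=79/2, d(KW,LZ)=175/4, d(KW,T)=41/2
step 3: merge (I,T) at d=8, Q=-513/2; branch lengths I→161/16, T→-33/16; new cluster IT
  updated: d(E,IT)=21, d(H,IT)=71/2, d(IT,KW)=26, d(IT,LZ)=151/4
step 4: merge (H,LZ) at d=47/2, Q=-333/2; branch lengths H→83/12, LZ→199/12; new cluster HLZ
  updated: d(E,HLZ)=43/4, d(HLZ,IT)=199/8, d(HLZ,KW)=193/8
step 5: merge (E,HLZ) at d=43/4, Q=-189/2; branch lengths E→9/2, HLZ→25/4; new cluster EHLZ
  updated: d(EHLZ,IT)=281/16, d(EHLZ,KW)=303/16
step 6: merge (EHLZ,IT) at d=281/16, Q=-125/2; branch lengths EHLZ→21/4, IT→197/16; new cluster EHILTZ
  updated: d(EHILTZ,KW)=219/16
step 7: merge (EHILTZ,KW) at d=219/16; branch lengths EHILTZ→219/32, KW→219/32; new cluster EHIKLTWZ
final tree: (((E:9/2,(H:83/12,(L:19/12,Z:53/12):199/12):25/4):21/4,(I:161/16,T:-33/16):197/16):219/32,(K:163/20,W:-83/20):219/32)
total length: 167/2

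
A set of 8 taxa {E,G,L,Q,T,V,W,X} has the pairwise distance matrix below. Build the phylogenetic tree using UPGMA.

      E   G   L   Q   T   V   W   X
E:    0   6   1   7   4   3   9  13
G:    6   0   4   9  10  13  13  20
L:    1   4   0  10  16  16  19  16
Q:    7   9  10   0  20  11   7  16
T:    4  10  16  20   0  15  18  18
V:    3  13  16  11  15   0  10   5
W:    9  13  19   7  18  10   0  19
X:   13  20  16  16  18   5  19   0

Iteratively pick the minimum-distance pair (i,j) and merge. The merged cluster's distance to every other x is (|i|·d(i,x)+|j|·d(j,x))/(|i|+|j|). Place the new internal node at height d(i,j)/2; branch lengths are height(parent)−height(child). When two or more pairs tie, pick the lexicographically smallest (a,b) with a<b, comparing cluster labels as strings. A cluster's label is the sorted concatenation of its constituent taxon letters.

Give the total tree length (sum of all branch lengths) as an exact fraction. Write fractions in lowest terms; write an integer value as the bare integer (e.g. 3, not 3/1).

step 1: merge (E,L) at d=1; branch lengths E→1/2, L→1/2; new cluster EL
  updated: d(EL,G)=5, d(EL,Q)=17/2, d(EL,T)=10, d(EL,V)=19/2, d(EL,W)=14, d(EL,X)=29/2
step 2: merge (EL,G) at d=5; branch lengths EL→2, G→5/2; new cluster EGL
  updated: d(EGL,Q)=26/3, d(EGL,T)=10, d(EGL,V)=32/3, d(EGL,W)=41/3, d(EGL,X)=49/3
step 3: merge (V,X) at d=5; branch lengths V→5/2, X→5/2; new cluster VX
  updated: d(EGL,VX)=27/2, d(Q,VX)=27/2, d(T,VX)=33/2, d(VX,W)=29/2
step 4: merge (Q,W) at d=7; branch lengths Q→7/2, W→7/2; new cluster QW
  updated: d(EGL,QW)=67/6, d(QW,T)=19, d(QW,VX)=14
step 5: merge (EGL,T) at d=10; branch lengths EGL→5/2, T→5; new cluster EGLT
  updated: d(EGLT,QW)=105/8, d(EGLT,VX)=57/4
step 6: merge (EGLT,QW) at d=105/8; branch lengths EGLT→25/16, QW→49/16; new cluster EGLQTW
  updated: d(EGLQTW,VX)=85/6
step 7: merge (EGLQTW,VX) at d=85/6; branch lengths EGLQTW→25/48, VX→55/12; new cluster EGLQTVWX
final tree: (((((E:1/2,L:1/2):2,G:5/2):5/2,T:5):25/16,(Q:7/2,W:7/2):49/16):25/48,(V:5/2,X:5/2):55/12)
total length: 1667/48

1667/48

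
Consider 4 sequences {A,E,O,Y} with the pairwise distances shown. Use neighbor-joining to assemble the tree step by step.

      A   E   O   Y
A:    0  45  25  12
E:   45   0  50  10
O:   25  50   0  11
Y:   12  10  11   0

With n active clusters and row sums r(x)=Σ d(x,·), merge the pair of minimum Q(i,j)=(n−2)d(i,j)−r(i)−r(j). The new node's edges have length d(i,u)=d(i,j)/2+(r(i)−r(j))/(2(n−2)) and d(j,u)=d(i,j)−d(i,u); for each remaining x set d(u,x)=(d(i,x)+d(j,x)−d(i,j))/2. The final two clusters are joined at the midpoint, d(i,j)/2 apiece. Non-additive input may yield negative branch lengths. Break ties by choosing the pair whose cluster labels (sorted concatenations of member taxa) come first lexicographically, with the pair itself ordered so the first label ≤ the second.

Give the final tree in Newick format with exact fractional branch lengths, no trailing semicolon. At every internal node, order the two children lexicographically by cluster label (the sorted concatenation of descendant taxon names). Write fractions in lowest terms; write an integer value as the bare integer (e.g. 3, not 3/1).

1. join A+O (d=25, Q=-118) ⇒ AO; edges |A|=23/2, |O|=27/2
  updated: d(AO,E)=35, d(AO,Y)=-1
2. join AO+E (d=35, Q=-44) ⇒ AEO; edges |AO|=12, |E|=23
  updated: d(AEO,Y)=-13
3. join AEO+Y (d=-13) ⇒ AEOY; edges |AEO|=-13/2, |Y|=-13/2
final tree: (((A:23/2,O:27/2):12,E:23):-13/2,Y:-13/2)
total length: 47

(((A:23/2,O:27/2):12,E:23):-13/2,Y:-13/2)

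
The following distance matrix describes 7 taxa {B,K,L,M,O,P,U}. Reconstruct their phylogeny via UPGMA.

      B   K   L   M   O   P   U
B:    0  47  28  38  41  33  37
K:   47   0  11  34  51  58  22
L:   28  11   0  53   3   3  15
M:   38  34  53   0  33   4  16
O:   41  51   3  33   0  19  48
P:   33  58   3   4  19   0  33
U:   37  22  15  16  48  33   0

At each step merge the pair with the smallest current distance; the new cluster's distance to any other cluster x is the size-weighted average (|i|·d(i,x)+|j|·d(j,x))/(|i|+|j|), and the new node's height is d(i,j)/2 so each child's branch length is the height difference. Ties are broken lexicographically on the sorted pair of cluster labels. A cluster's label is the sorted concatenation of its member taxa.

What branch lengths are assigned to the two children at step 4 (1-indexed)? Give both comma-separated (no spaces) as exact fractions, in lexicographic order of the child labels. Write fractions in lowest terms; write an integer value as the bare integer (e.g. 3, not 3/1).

1. join L+O (d=3) ⇒ LO; edges |L|=3/2, |O|=3/2
  updated: d(B,LO)=69/2, d(K,LO)=31, d(LO,M)=43, d(LO,P)=11, d(LO,U)=63/2
2. join M+P (d=4) ⇒ MP; edges |M|=2, |P|=2
  updated: d(B,MP)=71/2, d(K,MP)=46, d(LO,MP)=27, d(MP,U)=49/2
3. join K+U (d=22) ⇒ KU; edges |K|=11, |U|=11
  updated: d(B,KU)=42, d(KU,LO)=125/4, d(KU,MP)=141/4
4. join LO+MP (d=27) ⇒ LMOP; edges |LO|=12, |MP|=23/2
  updated: d(B,LMOP)=35, d(KU,LMOP)=133/4
5. join KU+LMOP (d=133/4) ⇒ KLMOPU; edges |KU|=45/8, |LMOP|=25/8
  updated: d(B,KLMOPU)=112/3
6. join B+KLMOPU (d=112/3) ⇒ BKLMOPU; edges |B|=56/3, |KLMOPU|=49/24
final tree: (B:56/3,((K:11,U:11):45/8,((L:3/2,O:3/2):12,(M:2,P:2):23/2):25/8):49/24)
total length: 1967/24

12,23/2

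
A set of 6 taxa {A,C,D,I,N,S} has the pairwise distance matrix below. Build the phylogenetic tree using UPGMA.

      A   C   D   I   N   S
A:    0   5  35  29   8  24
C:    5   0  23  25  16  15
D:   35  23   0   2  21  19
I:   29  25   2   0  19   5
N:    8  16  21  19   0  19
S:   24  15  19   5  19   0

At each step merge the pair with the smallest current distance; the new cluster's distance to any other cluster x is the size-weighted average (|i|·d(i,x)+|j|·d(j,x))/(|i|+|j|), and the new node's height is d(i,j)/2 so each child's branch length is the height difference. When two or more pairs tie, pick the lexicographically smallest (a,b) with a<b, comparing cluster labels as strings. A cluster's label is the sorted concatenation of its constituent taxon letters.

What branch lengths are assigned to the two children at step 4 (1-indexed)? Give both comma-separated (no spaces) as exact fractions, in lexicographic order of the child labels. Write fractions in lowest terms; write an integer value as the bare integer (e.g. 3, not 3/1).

5,6

iteration 1: select D,I (d=2); attach at lengths (1, 1); label the merged cluster DI
  updated: d(A,DI)=32, d(C,DI)=24, d(DI,N)=20, d(DI,S)=12
iteration 2: select A,C (d=5); attach at lengths (5/2, 5/2); label the merged cluster AC
  updated: d(AC,DI)=28, d(AC,N)=12, d(AC,S)=39/2
iteration 3: select AC,N (d=12); attach at lengths (7/2, 6); label the merged cluster ACN
  updated: d(ACN,DI)=76/3, d(ACN,S)=58/3
iteration 4: select DI,S (d=12); attach at lengths (5, 6); label the merged cluster DIS
  updated: d(ACN,DIS)=70/3
iteration 5: select ACN,DIS (d=70/3); attach at lengths (17/3, 17/3); label the merged cluster ACDINS
final tree: (((A:5/2,C:5/2):7/2,N:6):17/3,((D:1,I:1):5,S:6):17/3)
total length: 233/6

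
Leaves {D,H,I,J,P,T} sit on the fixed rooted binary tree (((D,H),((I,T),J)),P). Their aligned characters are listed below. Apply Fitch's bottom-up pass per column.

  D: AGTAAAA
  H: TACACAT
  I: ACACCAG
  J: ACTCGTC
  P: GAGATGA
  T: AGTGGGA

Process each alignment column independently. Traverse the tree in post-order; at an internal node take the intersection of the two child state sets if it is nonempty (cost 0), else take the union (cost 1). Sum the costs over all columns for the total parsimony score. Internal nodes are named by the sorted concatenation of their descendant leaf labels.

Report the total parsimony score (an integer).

[col 0] DH: children D:{A}, H:{T} ∪→ {A,T}; cost 1
[col 0] IT: children I:{A}, T:{A} ∩→ {A}; cost 0
[col 0] IJT: children IT:{A}, J:{A} ∩→ {A}; cost 0
[col 0] DHIJT: children DH:{A,T}, IJT:{A} ∩→ {A}; cost 0
[col 0] DHIJPT: children DHIJT:{A}, P:{G} ∪→ {A,G}; cost 1
[col 1] DH: children D:{G}, H:{A} ∪→ {A,G}; cost 1
[col 1] IT: children I:{C}, T:{G} ∪→ {C,G}; cost 1
[col 1] IJT: children IT:{C,G}, J:{C} ∩→ {C}; cost 0
[col 1] DHIJT: children DH:{A,G}, IJT:{C} ∪→ {A,C,G}; cost 1
[col 1] DHIJPT: children DHIJT:{A,C,G}, P:{A} ∩→ {A}; cost 0
[col 2] DH: children D:{T}, H:{C} ∪→ {C,T}; cost 1
[col 2] IT: children I:{A}, T:{T} ∪→ {A,T}; cost 1
[col 2] IJT: children IT:{A,T}, J:{T} ∩→ {T}; cost 0
[col 2] DHIJT: children DH:{C,T}, IJT:{T} ∩→ {T}; cost 0
[col 2] DHIJPT: children DHIJT:{T}, P:{G} ∪→ {G,T}; cost 1
[col 3] DH: children D:{A}, H:{A} ∩→ {A}; cost 0
[col 3] IT: children I:{C}, T:{G} ∪→ {C,G}; cost 1
[col 3] IJT: children IT:{C,G}, J:{C} ∩→ {C}; cost 0
[col 3] DHIJT: children DH:{A}, IJT:{C} ∪→ {A,C}; cost 1
[col 3] DHIJPT: children DHIJT:{A,C}, P:{A} ∩→ {A}; cost 0
[col 4] DH: children D:{A}, H:{C} ∪→ {A,C}; cost 1
[col 4] IT: children I:{C}, T:{G} ∪→ {C,G}; cost 1
[col 4] IJT: children IT:{C,G}, J:{G} ∩→ {G}; cost 0
[col 4] DHIJT: children DH:{A,C}, IJT:{G} ∪→ {A,C,G}; cost 1
[col 4] DHIJPT: children DHIJT:{A,C,G}, P:{T} ∪→ {A,C,G,T}; cost 1
[col 5] DH: children D:{A}, H:{A} ∩→ {A}; cost 0
[col 5] IT: children I:{A}, T:{G} ∪→ {A,G}; cost 1
[col 5] IJT: children IT:{A,G}, J:{T} ∪→ {A,G,T}; cost 1
[col 5] DHIJT: children DH:{A}, IJT:{A,G,T} ∩→ {A}; cost 0
[col 5] DHIJPT: children DHIJT:{A}, P:{G} ∪→ {A,G}; cost 1
[col 6] DH: children D:{A}, H:{T} ∪→ {A,T}; cost 1
[col 6] IT: children I:{G}, T:{A} ∪→ {A,G}; cost 1
[col 6] IJT: children IT:{A,G}, J:{C} ∪→ {A,C,G}; cost 1
[col 6] DHIJT: children DH:{A,T}, IJT:{A,C,G} ∩→ {A}; cost 0
[col 6] DHIJPT: children DHIJT:{A}, P:{A} ∩→ {A}; cost 0
per-site changes: [2, 3, 3, 2, 4, 3, 3]; total = 20

20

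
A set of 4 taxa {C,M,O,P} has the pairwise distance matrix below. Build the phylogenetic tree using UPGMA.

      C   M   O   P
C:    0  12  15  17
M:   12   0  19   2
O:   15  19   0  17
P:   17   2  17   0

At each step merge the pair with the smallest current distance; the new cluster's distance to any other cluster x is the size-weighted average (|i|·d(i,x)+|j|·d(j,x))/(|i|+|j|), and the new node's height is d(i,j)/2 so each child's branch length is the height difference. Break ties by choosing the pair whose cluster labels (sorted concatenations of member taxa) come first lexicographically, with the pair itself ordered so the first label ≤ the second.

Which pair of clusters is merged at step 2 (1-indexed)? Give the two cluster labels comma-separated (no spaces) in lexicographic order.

C,MP

iteration 1: select M,P (d=2); attach at lengths (1, 1); label the merged cluster MP
  updated: d(C,MP)=29/2, d(MP,O)=18
iteration 2: select C,MP (d=29/2); attach at lengths (29/4, 25/4); label the merged cluster CMP
  updated: d(CMP,O)=17
iteration 3: select CMP,O (d=17); attach at lengths (5/4, 17/2); label the merged cluster CMOP
final tree: ((C:29/4,(M:1,P:1):25/4):5/4,O:17/2)
total length: 101/4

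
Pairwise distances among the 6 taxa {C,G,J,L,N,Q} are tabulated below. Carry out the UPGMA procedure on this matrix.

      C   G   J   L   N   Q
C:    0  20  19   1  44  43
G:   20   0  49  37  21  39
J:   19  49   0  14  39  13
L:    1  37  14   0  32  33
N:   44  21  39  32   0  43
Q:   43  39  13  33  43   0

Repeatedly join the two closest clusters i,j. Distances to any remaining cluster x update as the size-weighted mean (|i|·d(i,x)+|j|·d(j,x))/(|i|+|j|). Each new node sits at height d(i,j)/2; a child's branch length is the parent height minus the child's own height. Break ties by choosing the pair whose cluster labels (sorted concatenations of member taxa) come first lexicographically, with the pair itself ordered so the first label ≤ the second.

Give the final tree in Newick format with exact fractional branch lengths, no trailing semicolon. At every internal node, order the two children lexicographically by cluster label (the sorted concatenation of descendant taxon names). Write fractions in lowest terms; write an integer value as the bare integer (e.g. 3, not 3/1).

(((C:1/2,L:1/2):105/8,(J:13/2,Q:13/2):57/8):85/16,(G:21/2,N:21/2):135/16)

step 1: merge (C,L) at d=1; branch lengths C→1/2, L→1/2; new cluster CL
  updated: d(CL,G)=57/2, d(CL,J)=33/2, d(CL,N)=38, d(CL,Q)=38
step 2: merge (J,Q) at d=13; branch lengths J→13/2, Q→13/2; new cluster JQ
  updated: d(CL,JQ)=109/4, d(G,JQ)=44, d(JQ,N)=41
step 3: merge (G,N) at d=21; branch lengths G→21/2, N→21/2; new cluster GN
  updated: d(CL,GN)=133/4, d(GN,JQ)=85/2
step 4: merge (CL,JQ) at d=109/4; branch lengths CL→105/8, JQ→57/8; new cluster CJLQ
  updated: d(CJLQ,GN)=303/8
step 5: merge (CJLQ,GN) at d=303/8; branch lengths CJLQ→85/16, GN→135/16; new cluster CGJLNQ
final tree: (((C:1/2,L:1/2):105/8,(J:13/2,Q:13/2):57/8):85/16,(G:21/2,N:21/2):135/16)
total length: 69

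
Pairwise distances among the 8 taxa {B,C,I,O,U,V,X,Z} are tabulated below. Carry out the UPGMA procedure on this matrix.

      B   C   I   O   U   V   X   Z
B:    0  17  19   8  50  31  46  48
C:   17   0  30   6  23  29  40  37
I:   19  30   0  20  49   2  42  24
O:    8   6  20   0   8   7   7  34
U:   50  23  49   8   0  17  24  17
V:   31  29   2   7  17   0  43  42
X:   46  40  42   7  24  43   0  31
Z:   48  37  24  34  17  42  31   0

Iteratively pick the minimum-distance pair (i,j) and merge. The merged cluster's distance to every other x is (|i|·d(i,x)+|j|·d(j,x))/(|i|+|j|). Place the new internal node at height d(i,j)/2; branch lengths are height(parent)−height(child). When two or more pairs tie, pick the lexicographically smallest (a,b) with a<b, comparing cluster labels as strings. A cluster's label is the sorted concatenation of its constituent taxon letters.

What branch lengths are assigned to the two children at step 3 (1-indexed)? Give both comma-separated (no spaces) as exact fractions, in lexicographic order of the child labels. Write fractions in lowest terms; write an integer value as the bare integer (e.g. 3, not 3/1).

step 1: merge (I,V) at d=2; branch lengths I→1, V→1; new cluster IV
  updated: d(B,IV)=25, d(C,IV)=59/2, d(IV,O)=27/2, d(IV,U)=33, d(IV,X)=85/2, d(IV,Z)=33
step 2: merge (C,O) at d=6; branch lengths C→3, O→3; new cluster CO
  updated: d(B,CO)=25/2, d(CO,IV)=43/2, d(CO,U)=31/2, d(CO,X)=47/2, d(CO,Z)=71/2
step 3: merge (B,CO) at d=25/2; branch lengths B→25/4, CO→13/4; new cluster BCO
  updated: d(BCO,IV)=68/3, d(BCO,U)=27, d(BCO,X)=31, d(BCO,Z)=119/3
step 4: merge (U,Z) at d=17; branch lengths U→17/2, Z→17/2; new cluster UZ
  updated: d(BCO,UZ)=100/3, d(IV,UZ)=33, d(UZ,X)=55/2
step 5: merge (BCO,IV) at d=68/3; branch lengths BCO→61/12, IV→31/3; new cluster BCIOV
  updated: d(BCIOV,UZ)=166/5, d(BCIOV,X)=178/5
step 6: merge (UZ,X) at d=55/2; branch lengths UZ→21/4, X→55/4; new cluster UXZ
  updated: d(BCIOV,UXZ)=34
step 7: merge (BCIOV,UXZ) at d=34; branch lengths BCIOV→17/3, UXZ→13/4; new cluster BCIOUVXZ
final tree: (((B:25/4,(C:3,O:3):13/4):61/12,(I:1,V:1):31/3):17/3,((U:17/2,Z:17/2):21/4,X:55/4):13/4)
total length: 467/6

25/4,13/4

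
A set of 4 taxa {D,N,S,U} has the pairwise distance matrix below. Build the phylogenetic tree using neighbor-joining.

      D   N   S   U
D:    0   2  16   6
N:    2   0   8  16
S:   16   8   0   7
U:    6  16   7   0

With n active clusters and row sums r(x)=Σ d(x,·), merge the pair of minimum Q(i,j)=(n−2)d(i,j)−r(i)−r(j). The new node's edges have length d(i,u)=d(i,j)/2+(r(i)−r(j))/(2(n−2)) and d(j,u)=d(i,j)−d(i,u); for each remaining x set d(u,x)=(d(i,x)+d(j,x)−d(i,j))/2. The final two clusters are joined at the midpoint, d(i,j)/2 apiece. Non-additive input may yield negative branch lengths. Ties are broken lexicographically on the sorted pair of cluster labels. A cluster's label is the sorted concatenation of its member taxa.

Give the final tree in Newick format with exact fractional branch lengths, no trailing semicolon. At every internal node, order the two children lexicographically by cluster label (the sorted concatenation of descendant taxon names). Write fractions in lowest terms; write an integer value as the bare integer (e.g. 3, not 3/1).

step 1: merge (D,N) at d=2, Q=-46; branch lengths D→1/2, N→3/2; new cluster DN
  updated: d(DN,S)=11, d(DN,U)=10
step 2: merge (DN,S) at d=11, Q=-28; branch lengths DN→7, S→4; new cluster DNS
  updated: d(DNS,U)=3
step 3: merge (DNS,U) at d=3; branch lengths DNS→3/2, U→3/2; new cluster DNSU
final tree: (((D:1/2,N:3/2):7,S:4):3/2,U:3/2)
total length: 16

(((D:1/2,N:3/2):7,S:4):3/2,U:3/2)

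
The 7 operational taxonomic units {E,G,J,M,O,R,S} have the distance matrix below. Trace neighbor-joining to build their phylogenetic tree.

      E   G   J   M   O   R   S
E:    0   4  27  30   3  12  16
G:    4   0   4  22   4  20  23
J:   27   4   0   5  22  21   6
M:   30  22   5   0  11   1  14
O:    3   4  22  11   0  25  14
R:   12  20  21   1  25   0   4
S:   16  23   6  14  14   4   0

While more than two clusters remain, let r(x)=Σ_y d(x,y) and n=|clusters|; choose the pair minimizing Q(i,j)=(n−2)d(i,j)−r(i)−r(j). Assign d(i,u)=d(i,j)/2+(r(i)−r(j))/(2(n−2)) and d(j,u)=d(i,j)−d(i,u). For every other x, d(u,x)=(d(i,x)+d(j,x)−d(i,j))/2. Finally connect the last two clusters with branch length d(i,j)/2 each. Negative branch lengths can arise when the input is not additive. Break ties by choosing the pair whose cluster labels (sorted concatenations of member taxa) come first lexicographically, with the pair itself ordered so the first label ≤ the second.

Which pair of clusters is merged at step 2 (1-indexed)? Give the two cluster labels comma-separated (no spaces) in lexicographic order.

E,O

iteration 1: select M,R (d=1, Q=-161); attach at lengths (1/2, 1/2); label the merged cluster MR
  updated: d(E,MR)=41/2, d(G,MR)=41/2, d(J,MR)=25/2, d(MR,O)=35/2, d(MR,S)=17/2
iteration 2: select E,O (d=3, Q=-119); attach at lengths (11/4, 1/4); label the merged cluster EO
  updated: d(EO,G)=5/2, d(EO,J)=23, d(EO,MR)=35/2, d(EO,S)=27/2
iteration 3: select EO,G (d=5/2, Q=-99); attach at lengths (7/3, 1/6); label the merged cluster EGO
  updated: d(EGO,J)=49/4, d(EGO,MR)=71/4, d(EGO,S)=17
iteration 4: select EGO,J (d=49/4, Q=-213/4); attach at lengths (163/16, 33/16); label the merged cluster EGJO
  updated: d(EGJO,MR)=9, d(EGJO,S)=43/8
iteration 5: select EGJO,MR (d=9, Q=-183/8); attach at lengths (47/16, 97/16); label the merged cluster EGJMOR
  updated: d(EGJMOR,S)=39/16
iteration 6: select EGJMOR,S (d=39/16); attach at lengths (39/32, 39/32); label the merged cluster EGJMORS
final tree: (((((E:11/4,O:1/4):7/3,G:1/6):163/16,J:33/16):47/16,(M:1/2,R:1/2):97/16):39/32,S:39/32)
total length: 483/16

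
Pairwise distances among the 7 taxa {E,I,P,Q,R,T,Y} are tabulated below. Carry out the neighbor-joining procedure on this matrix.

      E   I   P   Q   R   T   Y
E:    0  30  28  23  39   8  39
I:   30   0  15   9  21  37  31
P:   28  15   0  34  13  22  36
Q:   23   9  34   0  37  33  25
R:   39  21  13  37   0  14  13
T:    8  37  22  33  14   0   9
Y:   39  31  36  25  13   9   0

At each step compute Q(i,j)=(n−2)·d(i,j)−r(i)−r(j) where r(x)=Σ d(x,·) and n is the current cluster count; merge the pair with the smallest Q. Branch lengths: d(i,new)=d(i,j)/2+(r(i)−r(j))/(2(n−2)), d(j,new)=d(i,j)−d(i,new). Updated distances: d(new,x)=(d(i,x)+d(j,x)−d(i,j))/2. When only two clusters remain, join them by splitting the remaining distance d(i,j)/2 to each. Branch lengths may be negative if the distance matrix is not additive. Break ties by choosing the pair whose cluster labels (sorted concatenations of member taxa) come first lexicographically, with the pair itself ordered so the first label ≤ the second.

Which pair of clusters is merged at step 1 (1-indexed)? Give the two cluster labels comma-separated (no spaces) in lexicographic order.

iteration 1: select I,Q (d=9, Q=-259); attach at lengths (27/10, 63/10); label the merged cluster IQ
  updated: d(E,IQ)=22, d(IQ,P)=20, d(IQ,R)=49/2, d(IQ,T)=61/2, d(IQ,Y)=47/2
iteration 2: select E,T (d=8, Q=-375/2); attach at lengths (169/16, -41/16); label the merged cluster ET
  updated: d(ET,IQ)=89/4, d(ET,P)=21, d(ET,R)=45/2, d(ET,Y)=20
iteration 3: select R,Y (d=13, Q=-253/2); attach at lengths (13/4, 39/4); label the merged cluster RY
  updated: d(ET,RY)=59/4, d(IQ,RY)=35/2, d(P,RY)=18
iteration 4: select ET,RY (d=59/4, Q=-315/4); attach at lengths (149/16, 87/16); label the merged cluster ERTY
  updated: d(ERTY,IQ)=25/2, d(ERTY,P)=97/8
iteration 5: select ERTY,IQ (d=25/2, Q=-357/8); attach at lengths (37/16, 163/16); label the merged cluster EIQRTY
  updated: d(EIQRTY,P)=157/16
iteration 6: select EIQRTY,P (d=157/16); attach at lengths (157/32, 157/32); label the merged cluster EIPQRTY
final tree: ((((E:169/16,T:-41/16):149/16,(R:13/4,Y:39/4):87/16):37/16,(I:27/10,Q:63/10):163/16):157/32,P:157/32)
total length: 1073/16

I,Q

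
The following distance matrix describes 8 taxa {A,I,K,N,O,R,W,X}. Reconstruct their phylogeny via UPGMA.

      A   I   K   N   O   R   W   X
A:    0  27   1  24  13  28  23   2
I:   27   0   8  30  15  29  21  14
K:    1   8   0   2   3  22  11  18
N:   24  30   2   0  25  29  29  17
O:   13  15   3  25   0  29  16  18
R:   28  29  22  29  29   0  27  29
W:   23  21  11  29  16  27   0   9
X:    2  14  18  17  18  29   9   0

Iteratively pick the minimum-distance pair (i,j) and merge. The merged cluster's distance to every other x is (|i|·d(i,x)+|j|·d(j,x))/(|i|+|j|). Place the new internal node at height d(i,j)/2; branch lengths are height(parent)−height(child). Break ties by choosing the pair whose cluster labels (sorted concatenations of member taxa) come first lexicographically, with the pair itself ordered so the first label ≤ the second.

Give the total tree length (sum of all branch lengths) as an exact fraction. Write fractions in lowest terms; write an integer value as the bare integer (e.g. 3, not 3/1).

step 1: merge (A,K) at d=1; branch lengths A→1/2, K→1/2; new cluster AK
  updated: d(AK,I)=35/2, d(AK,N)=13, d(AK,O)=8, d(AK,R)=25, d(AK,W)=17, d(AK,X)=10
step 2: merge (AK,O) at d=8; branch lengths AK→7/2, O→4; new cluster AKO
  updated: d(AKO,I)=50/3, d(AKO,N)=17, d(AKO,R)=79/3, d(AKO,W)=50/3, d(AKO,X)=38/3
step 3: merge (W,X) at d=9; branch lengths W→9/2, X→9/2; new cluster WX
  updated: d(AKO,WX)=44/3, d(I,WX)=35/2, d(N,WX)=23, d(R,WX)=28
step 4: merge (AKO,WX) at d=44/3; branch lengths AKO→10/3, WX→17/6; new cluster AKOWX
  updated: d(AKOWX,I)=17, d(AKOWX,N)=97/5, d(AKOWX,R)=27
step 5: merge (AKOWX,I) at d=17; branch lengths AKOWX→7/6, I→17/2; new cluster AIKOWX
  updated: d(AIKOWX,N)=127/6, d(AIKOWX,R)=82/3
step 6: merge (AIKOWX,N) at d=127/6; branch lengths AIKOWX→25/12, N→127/12; new cluster AIKNOWX
  updated: d(AIKNOWX,R)=193/7
step 7: merge (AIKNOWX,R) at d=193/7; branch lengths AIKNOWX→269/84, R→193/14; new cluster AIKNORWX
final tree: ((((((A:1/2,K:1/2):7/2,O:4):10/3,(W:9/2,X:9/2):17/6):7/6,I:17/2):25/12,N:127/12):269/84,R:193/14)
total length: 5291/84

5291/84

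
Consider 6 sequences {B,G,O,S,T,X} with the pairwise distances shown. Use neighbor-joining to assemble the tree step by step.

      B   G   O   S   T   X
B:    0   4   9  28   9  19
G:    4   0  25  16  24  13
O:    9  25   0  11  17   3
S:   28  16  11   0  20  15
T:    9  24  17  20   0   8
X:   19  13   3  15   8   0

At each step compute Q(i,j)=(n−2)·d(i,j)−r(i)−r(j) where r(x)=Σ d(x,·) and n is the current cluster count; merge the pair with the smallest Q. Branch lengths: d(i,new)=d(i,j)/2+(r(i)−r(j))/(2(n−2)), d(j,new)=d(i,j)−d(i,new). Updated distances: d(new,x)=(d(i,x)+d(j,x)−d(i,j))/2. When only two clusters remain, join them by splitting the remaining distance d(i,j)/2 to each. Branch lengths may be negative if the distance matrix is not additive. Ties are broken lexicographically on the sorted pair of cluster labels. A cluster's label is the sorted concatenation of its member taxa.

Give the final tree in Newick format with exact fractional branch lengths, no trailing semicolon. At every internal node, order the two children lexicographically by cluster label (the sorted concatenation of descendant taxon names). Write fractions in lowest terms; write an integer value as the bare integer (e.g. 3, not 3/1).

step 1: merge (B,G) at d=4, Q=-135; branch lengths B→3/8, G→29/8; new cluster BG
  updated: d(BG,O)=15, d(BG,S)=20, d(BG,T)=29/2, d(BG,X)=14
step 2: merge (BG,T) at d=29/2, Q=-159/2; branch lengths BG→95/12, T→79/12; new cluster BGT
  updated: d(BGT,O)=35/4, d(BGT,S)=51/4, d(BGT,X)=15/4
step 3: merge (BGT,X) at d=15/4, Q=-79/2; branch lengths BGT→11/4, X→1; new cluster BGTX
  updated: d(BGTX,O)=4, d(BGTX,S)=12
step 4: merge (BGTX,O) at d=4, Q=-27; branch lengths BGTX→5/2, O→3/2; new cluster BGOTX
  updated: d(BGOTX,S)=19/2
step 5: merge (BGOTX,S) at d=19/2; branch lengths BGOTX→19/4, S→19/4; new cluster BGOSTX
final tree: (((((B:3/8,G:29/8):95/12,T:79/12):11/4,X:1):5/2,O:3/2):19/4,S:19/4)
total length: 143/4

(((((B:3/8,G:29/8):95/12,T:79/12):11/4,X:1):5/2,O:3/2):19/4,S:19/4)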